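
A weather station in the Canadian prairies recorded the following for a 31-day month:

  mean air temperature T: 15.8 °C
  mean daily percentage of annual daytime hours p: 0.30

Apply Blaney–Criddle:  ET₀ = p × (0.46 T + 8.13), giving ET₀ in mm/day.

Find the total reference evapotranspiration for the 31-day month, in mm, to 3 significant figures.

143 mm

ET₀ = 0.30 × (0.46 × 15.8 + 8.13) = 0.30 × 15.398 = 4.6194 mm/d
Monthly total = 4.6194 × 31 = 143.201 mm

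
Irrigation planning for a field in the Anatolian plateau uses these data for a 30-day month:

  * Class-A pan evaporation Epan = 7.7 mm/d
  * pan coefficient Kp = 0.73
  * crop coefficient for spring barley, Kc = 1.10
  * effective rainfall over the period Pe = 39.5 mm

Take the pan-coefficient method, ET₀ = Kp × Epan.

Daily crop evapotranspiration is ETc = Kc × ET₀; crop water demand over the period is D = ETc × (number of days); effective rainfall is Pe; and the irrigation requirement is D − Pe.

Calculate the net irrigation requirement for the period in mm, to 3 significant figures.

146 mm

ET₀ = 0.73 × 7.7 = 5.6210 mm/d
ETc = Kc × ET₀ = 1.10 × 5.6210 = 6.1831 mm/d
Crop demand D = ETc × 30 d = 6.1831 × 30 = 185.493 mm
D − Pe = 185.493 − 39.5 = 145.993 mm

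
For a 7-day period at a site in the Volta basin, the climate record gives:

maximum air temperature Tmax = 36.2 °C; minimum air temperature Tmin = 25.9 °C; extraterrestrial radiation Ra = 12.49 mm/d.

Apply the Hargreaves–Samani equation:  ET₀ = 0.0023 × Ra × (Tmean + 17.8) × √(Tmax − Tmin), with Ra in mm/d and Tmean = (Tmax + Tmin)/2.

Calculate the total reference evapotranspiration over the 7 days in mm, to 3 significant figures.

31.5 mm

Tmean = (36.2 + 25.9)/2 = 31.05 °C
ET₀ = 0.0023 × 12.49 × (31.05 + 17.8) × √10.3 = 0.0023 × 12.49 × 48.85 × 3.2094 = 4.5038 mm/d
Over 7 days: 4.5038 × 7 = 31.527 mm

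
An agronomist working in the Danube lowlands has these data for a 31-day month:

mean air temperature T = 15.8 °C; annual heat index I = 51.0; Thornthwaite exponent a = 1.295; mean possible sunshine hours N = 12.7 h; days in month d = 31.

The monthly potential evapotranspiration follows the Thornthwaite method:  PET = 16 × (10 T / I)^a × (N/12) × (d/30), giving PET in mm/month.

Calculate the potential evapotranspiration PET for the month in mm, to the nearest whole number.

76 mm

10T/I = 10 × 15.8 / 51.0 = 3.0980
(10T/I)^a = 3.0980^1.295 = 4.3246
Uncorrected PET = 16 × 4.3246 = 69.194 mm
Correction = (N/12)(d/30) = (12.7/12)(31/30) = 1.0936
PET = 69.194 × 1.0936 = 75.671 mm/month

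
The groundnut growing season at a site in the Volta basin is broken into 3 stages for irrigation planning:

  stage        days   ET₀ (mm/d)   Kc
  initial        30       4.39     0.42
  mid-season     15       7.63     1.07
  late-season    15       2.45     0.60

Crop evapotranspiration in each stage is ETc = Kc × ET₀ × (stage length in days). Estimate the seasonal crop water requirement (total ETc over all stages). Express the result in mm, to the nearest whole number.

200 mm

initial: 0.42 × 4.39 × 30 = 55.31 mm
mid-season: 1.07 × 7.63 × 15 = 122.46 mm
late-season: 0.60 × 2.45 × 15 = 22.05 mm
Seasonal total = 199.82 mm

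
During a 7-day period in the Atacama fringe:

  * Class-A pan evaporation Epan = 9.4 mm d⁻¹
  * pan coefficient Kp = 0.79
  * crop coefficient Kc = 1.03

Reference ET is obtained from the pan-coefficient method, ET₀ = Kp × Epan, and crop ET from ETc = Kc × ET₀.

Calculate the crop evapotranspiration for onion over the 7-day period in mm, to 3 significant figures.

ET₀ = 0.79 × 9.4 = 7.4260 mm/d
ETc = Kc × ET₀ = 1.03 × 7.4260 = 7.6488 mm/d
Over 7 days: 7.6488 × 7 = 53.542 mm

53.5 mm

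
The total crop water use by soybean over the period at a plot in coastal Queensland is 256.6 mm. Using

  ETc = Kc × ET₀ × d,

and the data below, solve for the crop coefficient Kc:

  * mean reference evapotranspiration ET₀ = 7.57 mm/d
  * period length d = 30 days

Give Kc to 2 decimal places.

1.13

ETc = Kc × ET₀ × d  ⇒  Kc = ETc / (ET₀ × d)
Kc = 256.6 / (7.57 × 30) = 256.6 / 227.10 = 1.1299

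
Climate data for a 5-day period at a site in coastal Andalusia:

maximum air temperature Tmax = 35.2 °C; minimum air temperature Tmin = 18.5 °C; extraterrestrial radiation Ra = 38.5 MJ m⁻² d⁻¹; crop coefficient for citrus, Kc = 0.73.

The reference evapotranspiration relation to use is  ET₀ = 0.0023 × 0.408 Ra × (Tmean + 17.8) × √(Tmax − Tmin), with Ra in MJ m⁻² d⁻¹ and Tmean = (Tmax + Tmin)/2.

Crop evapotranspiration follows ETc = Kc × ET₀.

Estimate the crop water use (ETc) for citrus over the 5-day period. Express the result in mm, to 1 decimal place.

Tmean = (35.2 + 18.5)/2 = 26.85 °C
0.408 Ra = 0.408 × 38.5 = 15.7080 mm/d equivalent
ET₀ = 0.0023 × 15.7080 × (26.85 + 17.8) × √16.7 = 0.0023 × 15.7080 × 44.65 × 4.0866 = 6.5922 mm/d
ETc = Kc × ET₀ = 0.73 × 6.5922 = 4.8123 mm/d
Over 5 days: 4.8123 × 5 = 24.062 mm

24.1 mm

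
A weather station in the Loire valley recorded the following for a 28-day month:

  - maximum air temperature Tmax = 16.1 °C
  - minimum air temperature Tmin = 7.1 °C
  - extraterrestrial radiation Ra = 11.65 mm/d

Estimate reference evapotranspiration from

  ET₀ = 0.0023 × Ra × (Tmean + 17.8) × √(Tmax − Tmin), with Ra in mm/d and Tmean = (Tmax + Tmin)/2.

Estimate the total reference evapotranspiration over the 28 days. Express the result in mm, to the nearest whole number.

66 mm

Tmean = (16.1 + 7.1)/2 = 11.60 °C
ET₀ = 0.0023 × 11.65 × (11.60 + 17.8) × √9.0 = 0.0023 × 11.65 × 29.40 × 3.0000 = 2.3633 mm/d
Over 28 days: 2.3633 × 28 = 66.172 mm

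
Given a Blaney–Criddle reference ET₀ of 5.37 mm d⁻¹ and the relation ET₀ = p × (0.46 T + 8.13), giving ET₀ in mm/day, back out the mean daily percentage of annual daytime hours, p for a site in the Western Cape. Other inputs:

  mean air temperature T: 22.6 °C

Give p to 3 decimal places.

p = ET₀ / (0.46 T + 8.13) = 5.37 / (0.46 × 22.6 + 8.13) = 5.37 / 18.526 = 0.2899

0.290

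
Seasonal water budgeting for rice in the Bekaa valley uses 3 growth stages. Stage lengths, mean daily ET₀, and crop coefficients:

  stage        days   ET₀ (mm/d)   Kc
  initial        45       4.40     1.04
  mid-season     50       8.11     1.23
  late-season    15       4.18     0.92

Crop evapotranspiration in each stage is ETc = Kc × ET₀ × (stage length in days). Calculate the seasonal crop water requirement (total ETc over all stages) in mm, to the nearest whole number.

initial: 1.04 × 4.40 × 45 = 205.92 mm
mid-season: 1.23 × 8.11 × 50 = 498.77 mm
late-season: 0.92 × 4.18 × 15 = 57.68 mm
Seasonal total = 762.37 mm

762 mm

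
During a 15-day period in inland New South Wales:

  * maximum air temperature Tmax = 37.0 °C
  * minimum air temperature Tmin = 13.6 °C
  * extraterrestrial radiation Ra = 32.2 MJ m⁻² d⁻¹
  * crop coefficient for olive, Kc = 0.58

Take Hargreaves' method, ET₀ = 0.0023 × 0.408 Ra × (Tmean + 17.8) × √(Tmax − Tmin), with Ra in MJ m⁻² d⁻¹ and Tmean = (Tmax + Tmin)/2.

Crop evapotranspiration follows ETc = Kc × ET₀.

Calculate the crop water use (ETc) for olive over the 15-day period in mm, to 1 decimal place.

Tmean = (37.0 + 13.6)/2 = 25.30 °C
0.408 Ra = 0.408 × 32.2 = 13.1376 mm/d equivalent
ET₀ = 0.0023 × 13.1376 × (25.30 + 17.8) × √23.4 = 0.0023 × 13.1376 × 43.10 × 4.8374 = 6.2999 mm/d
ETc = Kc × ET₀ = 0.58 × 6.2999 = 3.6539 mm/d
Over 15 days: 3.6539 × 15 = 54.809 mm

54.8 mm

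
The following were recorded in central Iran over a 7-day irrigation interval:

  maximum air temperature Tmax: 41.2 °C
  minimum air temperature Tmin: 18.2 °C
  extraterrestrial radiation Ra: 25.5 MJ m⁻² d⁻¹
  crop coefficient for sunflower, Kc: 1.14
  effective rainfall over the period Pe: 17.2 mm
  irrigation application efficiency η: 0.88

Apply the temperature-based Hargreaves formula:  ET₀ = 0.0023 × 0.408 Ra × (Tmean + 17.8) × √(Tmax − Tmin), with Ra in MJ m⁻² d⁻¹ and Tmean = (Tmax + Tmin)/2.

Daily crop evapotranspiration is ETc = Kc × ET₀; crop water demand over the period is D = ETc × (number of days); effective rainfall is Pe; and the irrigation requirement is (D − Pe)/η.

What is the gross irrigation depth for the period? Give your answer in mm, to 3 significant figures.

29.9 mm

Tmean = (41.2 + 18.2)/2 = 29.70 °C
0.408 Ra = 0.408 × 25.5 = 10.4040 mm/d equivalent
ET₀ = 0.0023 × 10.4040 × (29.70 + 17.8) × √23.0 = 0.0023 × 10.4040 × 47.50 × 4.7958 = 5.4511 mm/d
ETc = Kc × ET₀ = 1.14 × 5.4511 = 6.2143 mm/d
Crop demand D = ETc × 7 d = 6.2143 × 7 = 43.500 mm
D − Pe = 43.500 − 17.2 = 26.300 mm
Gross irrigation = 26.300 / 0.88 = 29.886 mm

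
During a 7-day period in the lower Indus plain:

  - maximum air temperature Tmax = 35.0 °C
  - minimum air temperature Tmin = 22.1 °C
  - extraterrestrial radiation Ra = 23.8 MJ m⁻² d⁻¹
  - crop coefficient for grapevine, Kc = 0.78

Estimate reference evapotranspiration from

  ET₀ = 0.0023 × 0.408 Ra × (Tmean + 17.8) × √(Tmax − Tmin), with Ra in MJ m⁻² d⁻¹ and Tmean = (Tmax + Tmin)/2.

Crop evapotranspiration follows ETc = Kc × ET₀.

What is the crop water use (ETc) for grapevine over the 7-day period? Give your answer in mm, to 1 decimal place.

Tmean = (35.0 + 22.1)/2 = 28.55 °C
0.408 Ra = 0.408 × 23.8 = 9.7104 mm/d equivalent
ET₀ = 0.0023 × 9.7104 × (28.55 + 17.8) × √12.9 = 0.0023 × 9.7104 × 46.35 × 3.5917 = 3.7180 mm/d
ETc = Kc × ET₀ = 0.78 × 3.7180 = 2.9000 mm/d
Over 7 days: 2.9000 × 7 = 20.300 mm

20.3 mm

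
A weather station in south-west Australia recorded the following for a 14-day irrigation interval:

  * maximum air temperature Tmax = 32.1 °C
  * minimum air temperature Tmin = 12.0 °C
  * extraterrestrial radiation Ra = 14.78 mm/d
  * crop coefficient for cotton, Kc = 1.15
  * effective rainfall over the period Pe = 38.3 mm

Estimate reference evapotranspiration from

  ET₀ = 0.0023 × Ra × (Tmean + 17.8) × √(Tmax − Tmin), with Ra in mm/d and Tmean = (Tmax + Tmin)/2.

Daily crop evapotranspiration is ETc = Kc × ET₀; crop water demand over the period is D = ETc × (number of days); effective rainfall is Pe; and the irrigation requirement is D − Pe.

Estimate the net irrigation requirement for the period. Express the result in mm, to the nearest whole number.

Tmean = (32.1 + 12.0)/2 = 22.05 °C
ET₀ = 0.0023 × 14.78 × (22.05 + 17.8) × √20.1 = 0.0023 × 14.78 × 39.85 × 4.4833 = 6.0734 mm/d
ETc = Kc × ET₀ = 1.15 × 6.0734 = 6.9844 mm/d
Crop demand D = ETc × 14 d = 6.9844 × 14 = 97.782 mm
D − Pe = 97.782 − 38.3 = 59.482 mm

59 mm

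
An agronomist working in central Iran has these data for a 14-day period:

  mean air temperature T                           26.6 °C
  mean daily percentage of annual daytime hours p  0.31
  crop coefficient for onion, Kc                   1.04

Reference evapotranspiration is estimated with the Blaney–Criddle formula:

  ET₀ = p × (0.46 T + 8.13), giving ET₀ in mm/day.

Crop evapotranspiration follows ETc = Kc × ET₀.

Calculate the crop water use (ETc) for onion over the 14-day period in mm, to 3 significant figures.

91.9 mm

ET₀ = 0.31 × (0.46 × 26.6 + 8.13) = 0.31 × 20.366 = 6.3135 mm/d
ETc = Kc × ET₀ = 1.04 × 6.3135 = 6.5660 mm/d
Over 14 days: 6.5660 × 14 = 91.924 mm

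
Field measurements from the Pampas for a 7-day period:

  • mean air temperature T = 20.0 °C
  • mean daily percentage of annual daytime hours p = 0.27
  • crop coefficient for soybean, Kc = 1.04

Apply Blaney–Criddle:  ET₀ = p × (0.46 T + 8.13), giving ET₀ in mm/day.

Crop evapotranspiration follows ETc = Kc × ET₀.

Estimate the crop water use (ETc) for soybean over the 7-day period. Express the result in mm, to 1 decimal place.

34.1 mm

ET₀ = 0.27 × (0.46 × 20.0 + 8.13) = 0.27 × 17.330 = 4.6791 mm/d
ETc = Kc × ET₀ = 1.04 × 4.6791 = 4.8663 mm/d
Over 7 days: 4.8663 × 7 = 34.064 mm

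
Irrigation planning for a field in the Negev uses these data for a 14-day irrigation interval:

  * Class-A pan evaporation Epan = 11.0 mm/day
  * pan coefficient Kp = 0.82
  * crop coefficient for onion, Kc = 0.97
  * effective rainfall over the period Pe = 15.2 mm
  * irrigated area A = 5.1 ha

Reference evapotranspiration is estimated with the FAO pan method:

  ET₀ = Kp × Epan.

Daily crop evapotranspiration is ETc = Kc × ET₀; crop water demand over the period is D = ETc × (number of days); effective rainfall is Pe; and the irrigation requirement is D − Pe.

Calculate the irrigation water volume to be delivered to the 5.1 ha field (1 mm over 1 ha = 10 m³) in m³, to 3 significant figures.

5470 m³

ET₀ = 0.82 × 11.0 = 9.0200 mm/d
ETc = Kc × ET₀ = 0.97 × 9.0200 = 8.7494 mm/d
Crop demand D = ETc × 14 d = 8.7494 × 14 = 122.492 mm
D − Pe = 122.492 − 15.2 = 107.292 mm
Volume = 107.292 mm × 5.1 ha × 10 = 5471.9 m³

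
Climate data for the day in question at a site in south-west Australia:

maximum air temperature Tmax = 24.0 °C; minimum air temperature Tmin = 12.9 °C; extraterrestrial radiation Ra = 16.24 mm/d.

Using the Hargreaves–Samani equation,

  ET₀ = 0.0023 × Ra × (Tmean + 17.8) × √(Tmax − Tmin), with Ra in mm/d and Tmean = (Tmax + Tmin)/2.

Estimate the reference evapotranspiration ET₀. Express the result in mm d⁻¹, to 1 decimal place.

Tmean = (24.0 + 12.9)/2 = 18.45 °C
ET₀ = 0.0023 × 16.24 × (18.45 + 17.8) × √11.1 = 0.0023 × 16.24 × 36.25 × 3.3317 = 4.5112 mm/d

4.5 mm d⁻¹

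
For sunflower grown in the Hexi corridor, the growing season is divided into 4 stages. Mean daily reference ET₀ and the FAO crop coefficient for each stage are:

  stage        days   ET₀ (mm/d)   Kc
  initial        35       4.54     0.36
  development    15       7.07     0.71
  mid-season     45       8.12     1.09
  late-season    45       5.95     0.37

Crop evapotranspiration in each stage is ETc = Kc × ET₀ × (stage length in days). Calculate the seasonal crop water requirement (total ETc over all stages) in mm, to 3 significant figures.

630 mm

initial: 0.36 × 4.54 × 35 = 57.20 mm
development: 0.71 × 7.07 × 15 = 75.30 mm
mid-season: 1.09 × 8.12 × 45 = 398.29 mm
late-season: 0.37 × 5.95 × 45 = 99.07 mm
Seasonal total = 629.86 mm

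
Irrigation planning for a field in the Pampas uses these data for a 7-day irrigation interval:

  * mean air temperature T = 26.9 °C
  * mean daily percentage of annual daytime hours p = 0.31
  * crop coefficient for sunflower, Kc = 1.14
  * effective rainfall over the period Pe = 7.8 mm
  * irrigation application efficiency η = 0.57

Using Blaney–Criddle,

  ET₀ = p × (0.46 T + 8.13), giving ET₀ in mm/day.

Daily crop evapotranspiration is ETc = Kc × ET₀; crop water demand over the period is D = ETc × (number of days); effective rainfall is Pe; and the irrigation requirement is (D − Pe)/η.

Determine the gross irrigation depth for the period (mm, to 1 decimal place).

ET₀ = 0.31 × (0.46 × 26.9 + 8.13) = 0.31 × 20.504 = 6.3562 mm/d
ETc = Kc × ET₀ = 1.14 × 6.3562 = 7.2461 mm/d
Crop demand D = ETc × 7 d = 7.2461 × 7 = 50.723 mm
D − Pe = 50.723 − 7.8 = 42.923 mm
Gross irrigation = 42.923 / 0.57 = 75.304 mm

75.3 mm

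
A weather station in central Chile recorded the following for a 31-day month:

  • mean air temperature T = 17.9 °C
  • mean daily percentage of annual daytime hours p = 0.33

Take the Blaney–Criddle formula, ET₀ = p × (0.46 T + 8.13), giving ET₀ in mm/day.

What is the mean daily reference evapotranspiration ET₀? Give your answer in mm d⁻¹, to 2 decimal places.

5.40 mm d⁻¹

ET₀ = 0.33 × (0.46 × 17.9 + 8.13) = 0.33 × 16.364 = 5.4001 mm/d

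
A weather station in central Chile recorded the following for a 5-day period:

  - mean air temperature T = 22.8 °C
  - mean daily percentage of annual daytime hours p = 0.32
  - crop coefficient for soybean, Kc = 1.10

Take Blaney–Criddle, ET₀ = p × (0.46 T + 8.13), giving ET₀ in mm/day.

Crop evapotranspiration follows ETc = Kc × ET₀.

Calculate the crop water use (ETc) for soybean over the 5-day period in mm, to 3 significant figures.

ET₀ = 0.32 × (0.46 × 22.8 + 8.13) = 0.32 × 18.618 = 5.9578 mm/d
ETc = Kc × ET₀ = 1.10 × 5.9578 = 6.5536 mm/d
Over 5 days: 6.5536 × 5 = 32.768 mm

32.8 mm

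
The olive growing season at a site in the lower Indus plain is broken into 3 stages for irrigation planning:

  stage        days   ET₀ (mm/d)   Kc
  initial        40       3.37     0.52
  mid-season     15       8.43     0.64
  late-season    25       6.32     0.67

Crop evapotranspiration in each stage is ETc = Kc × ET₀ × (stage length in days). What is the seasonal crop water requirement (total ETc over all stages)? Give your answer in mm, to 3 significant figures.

initial: 0.52 × 3.37 × 40 = 70.10 mm
mid-season: 0.64 × 8.43 × 15 = 80.93 mm
late-season: 0.67 × 6.32 × 25 = 105.86 mm
Seasonal total = 256.89 mm

257 mm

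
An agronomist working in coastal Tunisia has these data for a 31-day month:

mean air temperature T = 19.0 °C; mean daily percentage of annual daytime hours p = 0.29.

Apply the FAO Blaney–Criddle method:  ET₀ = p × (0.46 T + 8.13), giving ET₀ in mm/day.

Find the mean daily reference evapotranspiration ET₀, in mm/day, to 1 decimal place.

ET₀ = 0.29 × (0.46 × 19.0 + 8.13) = 0.29 × 16.870 = 4.8923 mm/d

4.9 mm/day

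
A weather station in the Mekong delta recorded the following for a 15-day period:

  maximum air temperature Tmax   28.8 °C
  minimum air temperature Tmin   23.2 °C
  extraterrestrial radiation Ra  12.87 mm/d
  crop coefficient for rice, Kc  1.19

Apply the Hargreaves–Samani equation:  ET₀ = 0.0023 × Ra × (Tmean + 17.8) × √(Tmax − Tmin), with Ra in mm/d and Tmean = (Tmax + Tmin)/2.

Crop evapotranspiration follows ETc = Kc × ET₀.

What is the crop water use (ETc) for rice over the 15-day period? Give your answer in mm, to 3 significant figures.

Tmean = (28.8 + 23.2)/2 = 26.00 °C
ET₀ = 0.0023 × 12.87 × (26.00 + 17.8) × √5.6 = 0.0023 × 12.87 × 43.80 × 2.3664 = 3.0681 mm/d
ETc = Kc × ET₀ = 1.19 × 3.0681 = 3.6510 mm/d
Over 15 days: 3.6510 × 15 = 54.765 mm

54.8 mm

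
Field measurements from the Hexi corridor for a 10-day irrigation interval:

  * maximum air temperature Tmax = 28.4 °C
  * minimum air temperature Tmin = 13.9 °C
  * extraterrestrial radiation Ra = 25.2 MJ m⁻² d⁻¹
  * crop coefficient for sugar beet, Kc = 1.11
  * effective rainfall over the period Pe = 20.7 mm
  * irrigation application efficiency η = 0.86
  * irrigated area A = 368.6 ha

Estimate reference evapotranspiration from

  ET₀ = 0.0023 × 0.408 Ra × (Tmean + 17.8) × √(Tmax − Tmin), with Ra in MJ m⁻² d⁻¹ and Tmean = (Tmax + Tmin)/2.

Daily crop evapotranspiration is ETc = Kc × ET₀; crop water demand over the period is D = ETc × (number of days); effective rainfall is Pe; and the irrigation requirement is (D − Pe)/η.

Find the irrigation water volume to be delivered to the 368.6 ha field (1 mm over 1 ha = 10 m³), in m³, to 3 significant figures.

78100 m³

Tmean = (28.4 + 13.9)/2 = 21.15 °C
0.408 Ra = 0.408 × 25.2 = 10.2816 mm/d equivalent
ET₀ = 0.0023 × 10.2816 × (21.15 + 17.8) × √14.5 = 0.0023 × 10.2816 × 38.95 × 3.8079 = 3.5074 mm/d
ETc = Kc × ET₀ = 1.11 × 3.5074 = 3.8932 mm/d
Crop demand D = ETc × 10 d = 3.8932 × 10 = 38.932 mm
D − Pe = 38.932 − 20.7 = 18.232 mm
Gross irrigation = 18.232 / 0.86 = 21.200 mm
Volume = 21.200 mm × 368.6 ha × 10 = 78143.2 m³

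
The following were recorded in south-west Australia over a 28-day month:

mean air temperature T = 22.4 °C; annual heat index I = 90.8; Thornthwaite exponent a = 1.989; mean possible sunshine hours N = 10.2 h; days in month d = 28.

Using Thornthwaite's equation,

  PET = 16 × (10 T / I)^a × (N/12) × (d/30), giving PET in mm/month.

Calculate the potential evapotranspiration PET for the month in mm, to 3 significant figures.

76.5 mm

10T/I = 10 × 22.4 / 90.8 = 2.4670
(10T/I)^a = 2.4670^1.989 = 6.0259
Uncorrected PET = 16 × 6.0259 = 96.414 mm
Correction = (N/12)(d/30) = (10.2/12)(28/30) = 0.7933
PET = 96.414 × 0.7933 = 76.485 mm/month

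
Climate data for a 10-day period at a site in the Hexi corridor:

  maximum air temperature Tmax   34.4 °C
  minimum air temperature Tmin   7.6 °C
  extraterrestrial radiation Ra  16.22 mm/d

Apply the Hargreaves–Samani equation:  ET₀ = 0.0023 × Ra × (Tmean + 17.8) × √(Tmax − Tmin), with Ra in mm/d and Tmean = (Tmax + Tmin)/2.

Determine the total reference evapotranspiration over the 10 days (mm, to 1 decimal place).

Tmean = (34.4 + 7.6)/2 = 21.00 °C
ET₀ = 0.0023 × 16.22 × (21.00 + 17.8) × √26.8 = 0.0023 × 16.22 × 38.80 × 5.1769 = 7.4934 mm/d
Over 10 days: 7.4934 × 10 = 74.934 mm

74.9 mm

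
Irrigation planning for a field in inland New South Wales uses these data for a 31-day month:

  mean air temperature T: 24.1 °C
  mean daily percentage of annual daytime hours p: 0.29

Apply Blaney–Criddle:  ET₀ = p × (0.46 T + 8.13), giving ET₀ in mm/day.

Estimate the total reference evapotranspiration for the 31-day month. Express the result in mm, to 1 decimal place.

172.8 mm

ET₀ = 0.29 × (0.46 × 24.1 + 8.13) = 0.29 × 19.216 = 5.5726 mm/d
Monthly total = 5.5726 × 31 = 172.751 mm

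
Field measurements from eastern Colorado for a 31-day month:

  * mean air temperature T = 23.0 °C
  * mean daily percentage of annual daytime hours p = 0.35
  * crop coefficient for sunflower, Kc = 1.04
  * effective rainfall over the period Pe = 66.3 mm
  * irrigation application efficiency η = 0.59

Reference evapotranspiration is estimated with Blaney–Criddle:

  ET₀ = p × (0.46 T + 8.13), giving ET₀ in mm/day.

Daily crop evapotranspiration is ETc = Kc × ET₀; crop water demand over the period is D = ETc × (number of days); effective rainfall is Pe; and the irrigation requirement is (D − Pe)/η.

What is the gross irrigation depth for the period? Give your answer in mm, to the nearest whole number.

245 mm

ET₀ = 0.35 × (0.46 × 23.0 + 8.13) = 0.35 × 18.710 = 6.5485 mm/d
ETc = Kc × ET₀ = 1.04 × 6.5485 = 6.8104 mm/d
Crop demand D = ETc × 31 d = 6.8104 × 31 = 211.122 mm
D − Pe = 211.122 − 66.3 = 144.822 mm
Gross irrigation = 144.822 / 0.59 = 245.461 mm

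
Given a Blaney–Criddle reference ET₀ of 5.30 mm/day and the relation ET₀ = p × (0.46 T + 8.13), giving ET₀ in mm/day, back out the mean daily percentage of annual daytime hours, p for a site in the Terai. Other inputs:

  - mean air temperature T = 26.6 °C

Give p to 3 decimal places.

p = ET₀ / (0.46 T + 8.13) = 5.30 / (0.46 × 26.6 + 8.13) = 5.30 / 20.366 = 0.2602

0.260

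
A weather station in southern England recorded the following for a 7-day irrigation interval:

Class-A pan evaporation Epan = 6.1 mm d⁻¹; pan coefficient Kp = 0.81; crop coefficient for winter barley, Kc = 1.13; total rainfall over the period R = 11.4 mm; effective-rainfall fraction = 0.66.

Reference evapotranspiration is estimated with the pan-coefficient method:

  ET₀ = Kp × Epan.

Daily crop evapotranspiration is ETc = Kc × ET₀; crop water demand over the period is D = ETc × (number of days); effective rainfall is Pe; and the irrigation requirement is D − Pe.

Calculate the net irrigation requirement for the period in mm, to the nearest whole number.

ET₀ = 0.81 × 6.1 = 4.9410 mm/d
ETc = Kc × ET₀ = 1.13 × 4.9410 = 5.5833 mm/d
Crop demand D = ETc × 7 d = 5.5833 × 7 = 39.083 mm
Pe = 0.66 × 11.4 = 7.524 mm
D − Pe = 39.083 − 7.524 = 31.559 mm

32 mm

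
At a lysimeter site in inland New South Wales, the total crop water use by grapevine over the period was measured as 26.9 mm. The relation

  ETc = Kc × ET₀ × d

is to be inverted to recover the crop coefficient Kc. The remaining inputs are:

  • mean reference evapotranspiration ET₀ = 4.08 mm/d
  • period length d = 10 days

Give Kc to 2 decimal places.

0.66

ETc = Kc × ET₀ × d  ⇒  Kc = ETc / (ET₀ × d)
Kc = 26.9 / (4.08 × 10) = 26.9 / 40.80 = 0.6593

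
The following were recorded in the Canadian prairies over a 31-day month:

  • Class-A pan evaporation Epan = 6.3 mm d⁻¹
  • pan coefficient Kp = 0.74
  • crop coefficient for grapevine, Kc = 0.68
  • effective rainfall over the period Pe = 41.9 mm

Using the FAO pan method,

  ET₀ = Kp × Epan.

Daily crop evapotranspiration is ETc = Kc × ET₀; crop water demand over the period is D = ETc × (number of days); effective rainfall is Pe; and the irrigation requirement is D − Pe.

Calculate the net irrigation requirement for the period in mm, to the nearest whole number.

56 mm

ET₀ = 0.74 × 6.3 = 4.6620 mm/d
ETc = Kc × ET₀ = 0.68 × 4.6620 = 3.1702 mm/d
Crop demand D = ETc × 31 d = 3.1702 × 31 = 98.276 mm
D − Pe = 98.276 − 41.9 = 56.376 mm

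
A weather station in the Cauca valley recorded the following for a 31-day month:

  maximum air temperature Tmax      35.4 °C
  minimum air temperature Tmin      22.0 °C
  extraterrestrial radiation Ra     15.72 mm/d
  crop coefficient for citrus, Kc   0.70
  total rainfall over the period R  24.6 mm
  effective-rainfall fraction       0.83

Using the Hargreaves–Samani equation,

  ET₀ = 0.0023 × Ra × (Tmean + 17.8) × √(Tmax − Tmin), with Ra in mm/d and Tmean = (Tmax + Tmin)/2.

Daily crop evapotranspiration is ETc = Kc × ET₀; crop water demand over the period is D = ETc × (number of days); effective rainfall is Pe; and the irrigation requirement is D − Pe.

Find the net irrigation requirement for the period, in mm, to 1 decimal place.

Tmean = (35.4 + 22.0)/2 = 28.70 °C
ET₀ = 0.0023 × 15.72 × (28.70 + 17.8) × √13.4 = 0.0023 × 15.72 × 46.50 × 3.6606 = 6.1544 mm/d
ETc = Kc × ET₀ = 0.70 × 6.1544 = 4.3081 mm/d
Crop demand D = ETc × 31 d = 4.3081 × 31 = 133.551 mm
Pe = 0.83 × 24.6 = 20.418 mm
D − Pe = 133.551 − 20.418 = 113.133 mm

113.1 mm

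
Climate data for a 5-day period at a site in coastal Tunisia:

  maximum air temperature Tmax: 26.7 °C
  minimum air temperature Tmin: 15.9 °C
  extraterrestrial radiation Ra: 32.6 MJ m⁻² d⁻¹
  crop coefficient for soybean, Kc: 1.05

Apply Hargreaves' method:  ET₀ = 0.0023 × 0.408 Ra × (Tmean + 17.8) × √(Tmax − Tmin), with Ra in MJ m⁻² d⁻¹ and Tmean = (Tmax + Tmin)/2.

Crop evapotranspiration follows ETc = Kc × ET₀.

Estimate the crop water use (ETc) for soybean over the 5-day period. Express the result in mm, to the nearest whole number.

Tmean = (26.7 + 15.9)/2 = 21.30 °C
0.408 Ra = 0.408 × 32.6 = 13.3008 mm/d equivalent
ET₀ = 0.0023 × 13.3008 × (21.30 + 17.8) × √10.8 = 0.0023 × 13.3008 × 39.10 × 3.2863 = 3.9309 mm/d
ETc = Kc × ET₀ = 1.05 × 3.9309 = 4.1274 mm/d
Over 5 days: 4.1274 × 5 = 20.637 mm

21 mm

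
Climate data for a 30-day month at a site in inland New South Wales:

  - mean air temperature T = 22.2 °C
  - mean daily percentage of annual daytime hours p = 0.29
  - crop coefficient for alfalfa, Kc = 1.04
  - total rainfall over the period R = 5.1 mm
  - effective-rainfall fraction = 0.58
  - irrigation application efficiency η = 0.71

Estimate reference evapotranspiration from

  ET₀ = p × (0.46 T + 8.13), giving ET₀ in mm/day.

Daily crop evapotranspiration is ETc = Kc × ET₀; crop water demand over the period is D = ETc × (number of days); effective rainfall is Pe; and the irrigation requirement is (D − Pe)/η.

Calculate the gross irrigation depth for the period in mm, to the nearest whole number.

230 mm

ET₀ = 0.29 × (0.46 × 22.2 + 8.13) = 0.29 × 18.342 = 5.3192 mm/d
ETc = Kc × ET₀ = 1.04 × 5.3192 = 5.5320 mm/d
Crop demand D = ETc × 30 d = 5.5320 × 30 = 165.960 mm
Pe = 0.58 × 5.1 = 2.958 mm
D − Pe = 165.960 − 2.958 = 163.002 mm
Gross irrigation = 163.002 / 0.71 = 229.580 mm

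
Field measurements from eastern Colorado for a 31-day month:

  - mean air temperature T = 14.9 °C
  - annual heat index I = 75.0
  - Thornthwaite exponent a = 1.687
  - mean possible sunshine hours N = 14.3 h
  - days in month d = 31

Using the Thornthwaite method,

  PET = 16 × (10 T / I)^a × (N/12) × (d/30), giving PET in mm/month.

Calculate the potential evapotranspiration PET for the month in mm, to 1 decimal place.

10T/I = 10 × 14.9 / 75.0 = 1.9867
(10T/I)^a = 1.9867^1.687 = 3.1838
Uncorrected PET = 16 × 3.1838 = 50.941 mm
Correction = (N/12)(d/30) = (14.3/12)(31/30) = 1.2314
PET = 50.941 × 1.2314 = 62.729 mm/month

62.7 mm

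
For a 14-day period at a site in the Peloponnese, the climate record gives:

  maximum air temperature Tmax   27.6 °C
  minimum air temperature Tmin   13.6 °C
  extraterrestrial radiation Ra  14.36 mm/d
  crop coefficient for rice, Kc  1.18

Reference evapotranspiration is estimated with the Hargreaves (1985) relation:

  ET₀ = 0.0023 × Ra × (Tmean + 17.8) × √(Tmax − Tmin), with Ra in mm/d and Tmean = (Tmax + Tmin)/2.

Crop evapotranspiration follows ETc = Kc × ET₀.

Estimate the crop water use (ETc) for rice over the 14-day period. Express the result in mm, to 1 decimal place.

Tmean = (27.6 + 13.6)/2 = 20.60 °C
ET₀ = 0.0023 × 14.36 × (20.60 + 17.8) × √14.0 = 0.0023 × 14.36 × 38.40 × 3.7417 = 4.7455 mm/d
ETc = Kc × ET₀ = 1.18 × 4.7455 = 5.5997 mm/d
Over 14 days: 5.5997 × 14 = 78.396 mm

78.4 mm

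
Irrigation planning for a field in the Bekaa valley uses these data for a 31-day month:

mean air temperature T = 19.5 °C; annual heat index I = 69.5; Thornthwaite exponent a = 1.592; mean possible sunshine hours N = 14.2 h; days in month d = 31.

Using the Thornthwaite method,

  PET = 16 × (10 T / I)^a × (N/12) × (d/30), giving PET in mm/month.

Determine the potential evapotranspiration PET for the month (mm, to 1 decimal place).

10T/I = 10 × 19.5 / 69.5 = 2.8058
(10T/I)^a = 2.8058^1.592 = 5.1678
Uncorrected PET = 16 × 5.1678 = 82.685 mm
Correction = (N/12)(d/30) = (14.2/12)(31/30) = 1.2228
PET = 82.685 × 1.2228 = 101.107 mm/month

101.1 mm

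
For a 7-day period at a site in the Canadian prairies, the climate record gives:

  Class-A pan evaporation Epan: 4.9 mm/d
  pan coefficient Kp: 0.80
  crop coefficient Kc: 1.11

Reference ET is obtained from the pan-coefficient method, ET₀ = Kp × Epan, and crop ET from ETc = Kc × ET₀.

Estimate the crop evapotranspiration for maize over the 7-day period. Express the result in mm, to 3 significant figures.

30.5 mm

ET₀ = 0.80 × 4.9 = 3.9200 mm/d
ETc = Kc × ET₀ = 1.11 × 3.9200 = 4.3512 mm/d
Over 7 days: 4.3512 × 7 = 30.458 mm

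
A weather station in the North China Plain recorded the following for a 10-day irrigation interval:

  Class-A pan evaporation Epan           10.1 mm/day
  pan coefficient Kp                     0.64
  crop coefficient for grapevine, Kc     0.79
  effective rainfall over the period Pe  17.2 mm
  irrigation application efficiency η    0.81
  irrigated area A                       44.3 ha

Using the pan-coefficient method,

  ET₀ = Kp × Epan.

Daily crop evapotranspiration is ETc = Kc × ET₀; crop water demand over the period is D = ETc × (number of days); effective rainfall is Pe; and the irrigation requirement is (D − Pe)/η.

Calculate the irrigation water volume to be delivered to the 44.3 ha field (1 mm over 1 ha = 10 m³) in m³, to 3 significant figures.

ET₀ = 0.64 × 10.1 = 6.4640 mm/d
ETc = Kc × ET₀ = 0.79 × 6.4640 = 5.1066 mm/d
Crop demand D = ETc × 10 d = 5.1066 × 10 = 51.066 mm
D − Pe = 51.066 − 17.2 = 33.866 mm
Gross irrigation = 33.866 / 0.81 = 41.810 mm
Volume = 41.810 mm × 44.3 ha × 10 = 18521.8 m³

18500 m³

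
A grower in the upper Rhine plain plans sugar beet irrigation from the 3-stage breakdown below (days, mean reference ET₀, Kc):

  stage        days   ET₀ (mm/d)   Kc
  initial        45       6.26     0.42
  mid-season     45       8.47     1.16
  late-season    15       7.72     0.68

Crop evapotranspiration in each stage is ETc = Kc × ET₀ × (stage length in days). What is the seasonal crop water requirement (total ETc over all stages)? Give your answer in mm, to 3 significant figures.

639 mm

initial: 0.42 × 6.26 × 45 = 118.31 mm
mid-season: 1.16 × 8.47 × 45 = 442.13 mm
late-season: 0.68 × 7.72 × 15 = 78.74 mm
Seasonal total = 639.18 mm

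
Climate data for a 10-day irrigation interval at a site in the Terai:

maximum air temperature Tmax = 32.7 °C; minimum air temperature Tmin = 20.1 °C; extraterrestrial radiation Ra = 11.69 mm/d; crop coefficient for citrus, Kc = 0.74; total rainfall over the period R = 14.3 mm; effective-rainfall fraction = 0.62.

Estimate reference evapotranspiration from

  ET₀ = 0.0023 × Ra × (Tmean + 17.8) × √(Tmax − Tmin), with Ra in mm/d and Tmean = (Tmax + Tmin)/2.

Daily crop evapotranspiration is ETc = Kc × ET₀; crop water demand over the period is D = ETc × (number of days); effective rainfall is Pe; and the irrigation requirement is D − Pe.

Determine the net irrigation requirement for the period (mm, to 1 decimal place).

Tmean = (32.7 + 20.1)/2 = 26.40 °C
ET₀ = 0.0023 × 11.69 × (26.40 + 17.8) × √12.6 = 0.0023 × 11.69 × 44.20 × 3.5496 = 4.2184 mm/d
ETc = Kc × ET₀ = 0.74 × 4.2184 = 3.1216 mm/d
Crop demand D = ETc × 10 d = 3.1216 × 10 = 31.216 mm
Pe = 0.62 × 14.3 = 8.866 mm
D − Pe = 31.216 − 8.866 = 22.350 mm

22.4 mm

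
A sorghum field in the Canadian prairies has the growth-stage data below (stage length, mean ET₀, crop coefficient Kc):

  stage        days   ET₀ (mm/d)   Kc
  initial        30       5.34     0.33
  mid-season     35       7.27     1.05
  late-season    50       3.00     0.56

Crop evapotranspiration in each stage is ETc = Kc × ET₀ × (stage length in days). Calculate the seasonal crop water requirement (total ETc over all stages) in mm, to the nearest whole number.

initial: 0.33 × 5.34 × 30 = 52.87 mm
mid-season: 1.05 × 7.27 × 35 = 267.17 mm
late-season: 0.56 × 3.00 × 50 = 84.00 mm
Seasonal total = 404.04 mm

404 mm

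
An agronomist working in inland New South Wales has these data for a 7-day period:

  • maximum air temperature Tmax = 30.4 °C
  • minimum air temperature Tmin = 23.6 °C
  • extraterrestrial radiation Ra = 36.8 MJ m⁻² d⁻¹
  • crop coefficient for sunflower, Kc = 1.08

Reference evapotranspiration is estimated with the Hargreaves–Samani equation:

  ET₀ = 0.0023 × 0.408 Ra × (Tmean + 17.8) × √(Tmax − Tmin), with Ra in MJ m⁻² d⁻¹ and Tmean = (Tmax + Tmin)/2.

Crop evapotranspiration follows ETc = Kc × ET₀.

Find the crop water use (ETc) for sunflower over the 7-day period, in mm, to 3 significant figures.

Tmean = (30.4 + 23.6)/2 = 27.00 °C
0.408 Ra = 0.408 × 36.8 = 15.0144 mm/d equivalent
ET₀ = 0.0023 × 15.0144 × (27.00 + 17.8) × √6.8 = 0.0023 × 15.0144 × 44.80 × 2.6077 = 4.0343 mm/d
ETc = Kc × ET₀ = 1.08 × 4.0343 = 4.3570 mm/d
Over 7 days: 4.3570 × 7 = 30.499 mm

30.5 mm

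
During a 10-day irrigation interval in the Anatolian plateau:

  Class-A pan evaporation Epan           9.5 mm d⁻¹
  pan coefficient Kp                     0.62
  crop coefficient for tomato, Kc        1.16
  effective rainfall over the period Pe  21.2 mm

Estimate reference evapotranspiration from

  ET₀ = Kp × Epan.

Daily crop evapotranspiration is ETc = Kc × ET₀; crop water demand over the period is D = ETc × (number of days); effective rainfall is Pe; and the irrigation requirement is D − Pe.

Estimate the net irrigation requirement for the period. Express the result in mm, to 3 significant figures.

47.1 mm

ET₀ = 0.62 × 9.5 = 5.8900 mm/d
ETc = Kc × ET₀ = 1.16 × 5.8900 = 6.8324 mm/d
Crop demand D = ETc × 10 d = 6.8324 × 10 = 68.324 mm
D − Pe = 68.324 − 21.2 = 47.124 mm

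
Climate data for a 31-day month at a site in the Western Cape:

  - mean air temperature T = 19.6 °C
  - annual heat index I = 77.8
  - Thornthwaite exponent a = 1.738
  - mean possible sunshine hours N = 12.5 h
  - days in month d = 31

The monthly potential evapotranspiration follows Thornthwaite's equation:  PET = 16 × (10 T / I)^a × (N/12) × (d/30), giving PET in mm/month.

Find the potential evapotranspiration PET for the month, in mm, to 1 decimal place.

10T/I = 10 × 19.6 / 77.8 = 2.5193
(10T/I)^a = 2.5193^1.738 = 4.9822
Uncorrected PET = 16 × 4.9822 = 79.715 mm
Correction = (N/12)(d/30) = (12.5/12)(31/30) = 1.0764
PET = 79.715 × 1.0764 = 85.805 mm/month

85.8 mm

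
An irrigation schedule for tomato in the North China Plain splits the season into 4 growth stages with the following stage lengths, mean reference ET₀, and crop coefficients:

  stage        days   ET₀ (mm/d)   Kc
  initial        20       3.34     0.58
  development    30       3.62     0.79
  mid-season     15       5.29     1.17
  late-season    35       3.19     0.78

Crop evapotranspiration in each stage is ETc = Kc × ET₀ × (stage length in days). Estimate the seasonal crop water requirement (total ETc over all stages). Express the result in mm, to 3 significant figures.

304 mm

initial: 0.58 × 3.34 × 20 = 38.74 mm
development: 0.79 × 3.62 × 30 = 85.79 mm
mid-season: 1.17 × 5.29 × 15 = 92.84 mm
late-season: 0.78 × 3.19 × 35 = 87.09 mm
Seasonal total = 304.46 mm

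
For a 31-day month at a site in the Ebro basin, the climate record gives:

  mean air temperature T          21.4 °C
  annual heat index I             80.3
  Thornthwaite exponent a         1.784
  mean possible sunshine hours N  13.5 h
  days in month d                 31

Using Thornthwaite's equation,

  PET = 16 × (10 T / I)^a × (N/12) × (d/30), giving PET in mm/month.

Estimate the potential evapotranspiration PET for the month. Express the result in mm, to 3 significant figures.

10T/I = 10 × 21.4 / 80.3 = 2.6650
(10T/I)^a = 2.6650^1.784 = 5.7470
Uncorrected PET = 16 × 5.7470 = 91.952 mm
Correction = (N/12)(d/30) = (13.5/12)(31/30) = 1.1625
PET = 91.952 × 1.1625 = 106.894 mm/month

107 mm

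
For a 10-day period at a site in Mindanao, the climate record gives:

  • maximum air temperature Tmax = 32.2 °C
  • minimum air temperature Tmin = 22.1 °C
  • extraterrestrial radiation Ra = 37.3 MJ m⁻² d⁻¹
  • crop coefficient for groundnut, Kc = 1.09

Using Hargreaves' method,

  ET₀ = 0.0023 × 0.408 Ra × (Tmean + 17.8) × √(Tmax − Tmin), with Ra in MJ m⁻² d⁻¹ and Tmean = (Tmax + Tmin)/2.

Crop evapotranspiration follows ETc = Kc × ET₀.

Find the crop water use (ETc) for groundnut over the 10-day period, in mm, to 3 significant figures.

54.5 mm

Tmean = (32.2 + 22.1)/2 = 27.15 °C
0.408 Ra = 0.408 × 37.3 = 15.2184 mm/d equivalent
ET₀ = 0.0023 × 15.2184 × (27.15 + 17.8) × √10.1 = 0.0023 × 15.2184 × 44.95 × 3.1780 = 5.0001 mm/d
ETc = Kc × ET₀ = 1.09 × 5.0001 = 5.4501 mm/d
Over 10 days: 5.4501 × 10 = 54.501 mm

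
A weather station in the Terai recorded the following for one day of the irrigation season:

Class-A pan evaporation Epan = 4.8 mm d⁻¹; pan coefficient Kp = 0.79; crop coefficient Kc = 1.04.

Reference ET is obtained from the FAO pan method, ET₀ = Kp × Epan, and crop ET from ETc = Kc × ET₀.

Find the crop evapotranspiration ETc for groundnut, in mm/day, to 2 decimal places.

ET₀ = 0.79 × 4.8 = 3.7920 mm/d
ETc = Kc × ET₀ = 1.04 × 3.7920 = 3.9437 mm/d

3.94 mm/day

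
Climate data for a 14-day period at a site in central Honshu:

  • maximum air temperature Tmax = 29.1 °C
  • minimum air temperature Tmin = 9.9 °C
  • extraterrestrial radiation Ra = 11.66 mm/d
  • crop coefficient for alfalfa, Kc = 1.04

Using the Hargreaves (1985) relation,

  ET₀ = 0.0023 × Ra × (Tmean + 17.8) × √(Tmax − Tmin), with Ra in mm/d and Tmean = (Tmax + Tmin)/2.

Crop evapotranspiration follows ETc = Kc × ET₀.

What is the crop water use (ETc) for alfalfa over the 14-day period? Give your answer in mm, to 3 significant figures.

63.8 mm

Tmean = (29.1 + 9.9)/2 = 19.50 °C
ET₀ = 0.0023 × 11.66 × (19.50 + 17.8) × √19.2 = 0.0023 × 11.66 × 37.30 × 4.3818 = 4.3832 mm/d
ETc = Kc × ET₀ = 1.04 × 4.3832 = 4.5585 mm/d
Over 14 days: 4.5585 × 14 = 63.819 mm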